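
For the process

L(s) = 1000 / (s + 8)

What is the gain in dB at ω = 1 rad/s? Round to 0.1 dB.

41.9 dB

Substitute s = j1:
Numerator: 1000 = 1000 + j0
Denominator: (j1) + 8 = 8 + j1
|N| = √(1000² + 0²) ≈ 1000, ∠N ≈ 0.00°
|D| = √(8² + 1²) ≈ 8.0623, ∠D ≈ 7.13°
|L| = 1000 / 8.0623 ≈ 124.03
Gain = 20 log₁₀(124.03) ≈ 41.87 dB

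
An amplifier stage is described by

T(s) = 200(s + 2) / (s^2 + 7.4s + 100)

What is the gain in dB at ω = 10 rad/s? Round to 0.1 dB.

At s = jω = j10:
zero (s+2): 2 + j10 → |·| = √(2²+10²) = √104 ≈ 10.198, ∠ = arctan(10/2) ≈ 78.69°
quadratic: (j10)² + 7.4·j10 + 100 = 0 + j74 → |·| ≈ 74, ∠ ≈ 90.00°
|T| = 200 · 10.198 / 74 ≈ 27.562
Gain = 20 log₁₀(27.562) ≈ 28.81 dB

28.8 dB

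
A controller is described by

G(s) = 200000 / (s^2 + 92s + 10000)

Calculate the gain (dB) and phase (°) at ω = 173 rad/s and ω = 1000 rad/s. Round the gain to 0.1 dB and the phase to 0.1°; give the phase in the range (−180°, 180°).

ω = 173: 17.9 dB, -141.4°; ω = 1000: -13.9 dB, -174.7°

At s = jω = j173:
quadratic: (j173)² + 92·j173 + 10000 = -19929 + j15916 → |·| ≈ 25505, ∠ ≈ 141.39°
|G| = 200000 / 25505 ≈ 7.8416
Gain = 20 log₁₀(7.8416) ≈ 17.89 dB
∠G = 0.00° − 141.39° = -141.39°

At s = jω = j1000:
quadratic: (j1000)² + 92·j1000 + 10000 = -990000 + j92000 → |·| ≈ 9.9427e+05, ∠ ≈ 174.69°
|G| = 200000 / 9.9427e+05 ≈ 0.20115
Gain = 20 log₁₀(0.20115) ≈ -13.93 dB
∠G = 0.00° − 174.69° = -174.69°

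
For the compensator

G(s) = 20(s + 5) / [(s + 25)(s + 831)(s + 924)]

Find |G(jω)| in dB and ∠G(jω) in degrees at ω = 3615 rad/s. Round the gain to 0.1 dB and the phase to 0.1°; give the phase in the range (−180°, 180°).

At s = jω = j3615:
zero (s+5): 5 + j3615 → |·| = √(5²+3615²) = √13068250 ≈ 3615, ∠ = arctan(3615/5) ≈ 89.92°
pole (s+25): 25 + j3615 → |·| = √(25²+3615²) = √13068850 ≈ 3615.1, ∠ = arctan(3615/25) ≈ 89.60°
pole (s+831): 831 + j3615 → |·| = √(831²+3615²) = √13758786 ≈ 3709.3, ∠ = arctan(3615/831) ≈ 77.05°
pole (s+924): 924 + j3615 → |·| = √(924²+3615²) = √13922001 ≈ 3731.2, ∠ = arctan(3615/924) ≈ 75.66°
|G| = 20 · 3615 / 5.0033e+10 ≈ 1.445e-06
Gain = 20 log₁₀(1.445e-06) ≈ -116.80 dB
∠G = 89.92° − 242.31° = -152.39°

-116.8 dB, -152.4°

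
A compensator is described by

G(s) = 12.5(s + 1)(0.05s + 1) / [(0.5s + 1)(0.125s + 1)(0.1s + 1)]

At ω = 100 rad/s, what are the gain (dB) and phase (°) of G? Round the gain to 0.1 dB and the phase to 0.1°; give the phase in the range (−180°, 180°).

At ω = 100 rad/s:
zero (1 + j100·1) = 1 + j100 → |·| ≈ 100, ∠ ≈ 89.43°
zero (1 + j100·0.05) = 1 + j5 → |·| ≈ 5.099, ∠ ≈ 78.69°
pole (1 + j100·0.5) = 1 + j50 → |·| ≈ 50.01, ∠ ≈ 88.85°
pole (1 + j100·0.125) = 1 + j12.5 → |·| ≈ 12.54, ∠ ≈ 85.43°
pole (1 + j100·0.1) = 1 + j10 → |·| ≈ 10.05, ∠ ≈ 84.29°
|G| = 12.5 · 100 · 5.099 / (50.01 · 12.54 · 10.05) ≈ 1.0113
Gain = 20 log₁₀(1.0113) ≈ 0.10 dB
∠G = (89.43° + 78.69°) − (88.85° + 85.43° + 84.29°) = -90.45°

0.1 dB, -90.5°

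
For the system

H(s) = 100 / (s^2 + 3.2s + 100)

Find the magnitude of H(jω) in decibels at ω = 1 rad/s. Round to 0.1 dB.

0.1 dB

At s = jω = j1:
quadratic: (j1)² + 3.2·j1 + 100 = 99 + j3.2 → |·| ≈ 99.052, ∠ ≈ 1.85°
|H| = 100 / 99.052 ≈ 1.0096
Gain = 20 log₁₀(1.0096) ≈ 0.08 dB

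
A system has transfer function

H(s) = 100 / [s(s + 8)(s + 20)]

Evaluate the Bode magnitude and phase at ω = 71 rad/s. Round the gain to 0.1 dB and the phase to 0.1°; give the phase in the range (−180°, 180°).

At s = jω = j71:
pole (s+8): 8 + j71 → |·| = √(8²+71²) = √5105 ≈ 71.449, ∠ = arctan(71/8) ≈ 83.57°
pole (s+20): 20 + j71 → |·| = √(20²+71²) = √5441 ≈ 73.763, ∠ = arctan(71/20) ≈ 74.27°
pole at origin: |s| = 71, ∠ = 90.00° (in denominator)
|H| = 100 / 3.7419e+05 ≈ 0.00026724
Gain = 20 log₁₀(0.00026724) ≈ -71.46 dB
∠H = 0.00° − 247.84° = -247.84° ≡ 112.16° (principal value)

-71.5 dB, 112.2°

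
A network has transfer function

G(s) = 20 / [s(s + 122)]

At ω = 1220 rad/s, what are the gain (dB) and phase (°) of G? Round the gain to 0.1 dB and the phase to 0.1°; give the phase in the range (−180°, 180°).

At s = jω = j1220:
pole (s+122): 122 + j1220 → |·| = √(122²+1220²) = √1503284 ≈ 1226.1, ∠ = arctan(1220/122) ≈ 84.29°
pole at origin: |s| = 1220, ∠ = 90.00° (in denominator)
|G| = 20 / 1.4958e+06 ≈ 1.3371e-05
Gain = 20 log₁₀(1.3371e-05) ≈ -97.48 dB
∠G = 0.00° − 174.29° = -174.29°

-97.5 dB, -174.3°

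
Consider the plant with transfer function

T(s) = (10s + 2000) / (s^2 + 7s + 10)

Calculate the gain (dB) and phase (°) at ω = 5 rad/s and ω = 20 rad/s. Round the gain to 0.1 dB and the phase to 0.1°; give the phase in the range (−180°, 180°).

Substitute s = j5:
Numerator: 10(j5) + 2000 = 2000 + j50
Denominator: (j5)^2 + 7(j5) + 10 = -15 + j35
|N| = √(2000² + 50²) ≈ 2000.6, ∠N ≈ 1.43°
|D| = √(15² + 35²) ≈ 38.079, ∠D ≈ 113.20°
|T| = 2000.6 / 38.079 ≈ 52.538
Gain = 20 log₁₀(52.538) ≈ 34.41 dB
∠T = 1.43° − 113.20° = -111.77°

Substitute s = j20:
Numerator: 10(j20) + 2000 = 2000 + j200
Denominator: (j20)^2 + 7(j20) + 10 = -390 + j140
|N| = √(2000² + 200²) ≈ 2010, ∠N ≈ 5.71°
|D| = √(390² + 140²) ≈ 414.37, ∠D ≈ 160.25°
|T| = 2010 / 414.37 ≈ 4.8507
Gain = 20 log₁₀(4.8507) ≈ 13.72 dB
∠T = 5.71° − 160.25° = -154.54°

ω = 5: 34.4 dB, -111.8°; ω = 20: 13.7 dB, -154.5°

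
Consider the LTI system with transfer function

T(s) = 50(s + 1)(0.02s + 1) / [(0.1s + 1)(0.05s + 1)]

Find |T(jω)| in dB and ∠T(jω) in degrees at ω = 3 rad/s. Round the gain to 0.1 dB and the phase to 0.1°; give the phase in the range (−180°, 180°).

43.5 dB, 49.8°

At ω = 3 rad/s:
zero (1 + j3·1) = 1 + j3 → |·| ≈ 3.1623, ∠ ≈ 71.57°
zero (1 + j3·0.02) = 1 + j0.06 → |·| ≈ 1.0018, ∠ ≈ 3.43°
pole (1 + j3·0.1) = 1 + j0.3 → |·| ≈ 1.044, ∠ ≈ 16.70°
pole (1 + j3·0.05) = 1 + j0.15 → |·| ≈ 1.0112, ∠ ≈ 8.53°
|T| = 50 · 3.1623 · 1.0018 / (1.044 · 1.0112) ≈ 150.04
Gain = 20 log₁₀(150.04) ≈ 43.52 dB
∠T = (71.57° + 3.43°) − (16.70° + 8.53°) = 49.77°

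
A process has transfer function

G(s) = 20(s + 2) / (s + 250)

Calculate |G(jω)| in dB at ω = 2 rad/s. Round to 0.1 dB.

At s = jω = j2:
zero (s+2): 2 + j2 → |·| = √(2²+2²) = √8 ≈ 2.8284, ∠ = arctan(2/2) ≈ 45.00°
pole (s+250): 250 + j2 → |·| = √(250²+2²) = √62504 ≈ 250.01, ∠ = arctan(2/250) ≈ 0.46°
|G| = 20 · 2.8284 / 250.01 ≈ 0.22626
Gain = 20 log₁₀(0.22626) ≈ -12.91 dB

-12.9 dB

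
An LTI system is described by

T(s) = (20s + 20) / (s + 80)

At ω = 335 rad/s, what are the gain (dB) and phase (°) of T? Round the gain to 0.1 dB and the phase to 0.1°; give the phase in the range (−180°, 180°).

Substitute s = j335:
Numerator: 20(j335) + 20 = 20 + j6700
Denominator: (j335) + 80 = 80 + j335
|N| = √(20² + 6700²) ≈ 6700, ∠N ≈ 89.83°
|D| = √(80² + 335²) ≈ 344.42, ∠D ≈ 76.57°
|T| = 6700 / 344.42 ≈ 19.453
Gain = 20 log₁₀(19.453) ≈ 25.78 dB
∠T = 89.83° − 76.57° = 13.26°

25.8 dB, 13.3°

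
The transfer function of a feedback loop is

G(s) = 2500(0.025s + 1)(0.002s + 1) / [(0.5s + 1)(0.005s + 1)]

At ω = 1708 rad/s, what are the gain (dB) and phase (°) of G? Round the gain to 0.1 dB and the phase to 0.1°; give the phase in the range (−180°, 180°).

At ω = 1708 rad/s:
zero (1 + j1708·0.025) = 1 + j42.7 → |·| ≈ 42.712, ∠ ≈ 88.66°
zero (1 + j1708·0.002) = 1 + j3.416 → |·| ≈ 3.5594, ∠ ≈ 73.68°
pole (1 + j1708·0.5) = 1 + j854 → |·| ≈ 854, ∠ ≈ 89.93°
pole (1 + j1708·0.005) = 1 + j8.54 → |·| ≈ 8.5983, ∠ ≈ 83.32°
|G| = 2500 · 42.712 · 3.5594 / (854 · 8.5983) ≈ 51.76
Gain = 20 log₁₀(51.76) ≈ 34.28 dB
∠G = (88.66° + 73.68°) − (89.93° + 83.32°) = -10.91°

34.3 dB, -10.9°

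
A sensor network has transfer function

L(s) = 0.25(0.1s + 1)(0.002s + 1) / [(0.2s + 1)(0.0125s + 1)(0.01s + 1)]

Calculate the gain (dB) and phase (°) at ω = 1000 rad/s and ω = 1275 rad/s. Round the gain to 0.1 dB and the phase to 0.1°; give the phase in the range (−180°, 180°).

ω = 1000: -53.1 dB, -106.6°; ω = 1275: -55.5 dB, -103.6°

At ω = 1000 rad/s:
zero (1 + j1000·0.1) = 1 + j100 → |·| ≈ 100, ∠ ≈ 89.43°
zero (1 + j1000·0.002) = 1 + j2 → |·| ≈ 2.2361, ∠ ≈ 63.43°
pole (1 + j1000·0.2) = 1 + j200 → |·| ≈ 200, ∠ ≈ 89.71°
pole (1 + j1000·0.0125) = 1 + j12.5 → |·| ≈ 12.54, ∠ ≈ 85.43°
pole (1 + j1000·0.01) = 1 + j10 → |·| ≈ 10.05, ∠ ≈ 84.29°
|L| = 0.25 · 100 · 2.2361 / (200 · 12.54 · 10.05) ≈ 0.0022179
Gain = 20 log₁₀(0.0022179) ≈ -53.08 dB
∠L = (89.43° + 63.43°) − (89.71° + 85.43° + 84.29°) = -106.57°

At ω = 1275 rad/s:
zero (1 + j1275·0.1) = 1 + j127.5 → |·| ≈ 127.5, ∠ ≈ 89.55°
zero (1 + j1275·0.002) = 1 + j2.55 → |·| ≈ 2.7391, ∠ ≈ 68.59°
pole (1 + j1275·0.2) = 1 + j255 → |·| ≈ 255, ∠ ≈ 89.78°
pole (1 + j1275·0.0125) = 1 + j15.9375 → |·| ≈ 15.969, ∠ ≈ 86.41°
pole (1 + j1275·0.01) = 1 + j12.75 → |·| ≈ 12.789, ∠ ≈ 85.52°
|L| = 0.25 · 127.5 · 2.7391 / (255 · 15.969 · 12.789) ≈ 0.0016765
Gain = 20 log₁₀(0.0016765) ≈ -55.51 dB
∠L = (89.55° + 68.59°) − (89.78° + 86.41° + 85.52°) = -103.57°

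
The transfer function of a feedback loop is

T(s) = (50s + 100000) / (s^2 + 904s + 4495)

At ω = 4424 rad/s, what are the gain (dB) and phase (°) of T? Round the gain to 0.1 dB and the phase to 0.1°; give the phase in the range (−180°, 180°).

Substitute s = j4424:
Numerator: 50(j4424) + 100000 = 100000 + j221200
Denominator: (j4424)^2 + 904(j4424) + 4495 = -19567281 + j3999296
|N| = √(100000² + 221200²) ≈ 2.4275e+05, ∠N ≈ 65.67°
|D| = √(19567281² + 3999296²) ≈ 1.9972e+07, ∠D ≈ 168.45°
|T| = 2.4275e+05 / 1.9972e+07 ≈ 0.012155
Gain = 20 log₁₀(0.012155) ≈ -38.30 dB
∠T = 65.67° − 168.45° = -102.78°

-38.3 dB, -102.8°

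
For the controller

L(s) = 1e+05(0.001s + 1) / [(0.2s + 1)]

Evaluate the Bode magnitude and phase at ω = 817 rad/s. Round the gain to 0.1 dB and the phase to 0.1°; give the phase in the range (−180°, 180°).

58.0 dB, -50.4°

At ω = 817 rad/s:
zero (1 + j817·0.001) = 1 + j0.817 → |·| ≈ 1.2913, ∠ ≈ 39.25°
pole (1 + j817·0.2) = 1 + j163.4 → |·| ≈ 163.4, ∠ ≈ 89.65°
|L| = 1e+05 · 1.2913 / (163.4) ≈ 790.27
Gain = 20 log₁₀(790.27) ≈ 57.96 dB
∠L = (39.25°) − (89.65°) = -50.40°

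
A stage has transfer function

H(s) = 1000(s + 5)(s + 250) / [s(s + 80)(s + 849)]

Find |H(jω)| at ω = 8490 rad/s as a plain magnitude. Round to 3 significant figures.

At s = jω = j8490:
zero (s+5): 5 + j8490 → |·| = √(5²+8490²) = √72080125 ≈ 8490, ∠ = arctan(8490/5) ≈ 89.97°
zero (s+250): 250 + j8490 → |·| = √(250²+8490²) = √72142600 ≈ 8493.7, ∠ = arctan(8490/250) ≈ 88.31°
pole (s+80): 80 + j8490 → |·| = √(80²+8490²) = √72086500 ≈ 8490.4, ∠ = arctan(8490/80) ≈ 89.46°
pole (s+849): 849 + j8490 → |·| = √(849²+8490²) = √72800901 ≈ 8532.3, ∠ = arctan(8490/849) ≈ 84.29°
pole at origin: |s| = 8490, ∠ = 90.00° (in denominator)
|H| = 1000 · 7.2112e+07 / 6.1504e+11 ≈ 0.11725

0.117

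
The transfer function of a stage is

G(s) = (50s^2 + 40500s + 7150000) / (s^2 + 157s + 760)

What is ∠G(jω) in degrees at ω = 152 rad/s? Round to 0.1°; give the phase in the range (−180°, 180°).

-87.4°

Substitute s = j152:
Numerator: 50(j152)^2 + 40500(j152) + 7150000 = 5994800 + j6156000
Denominator: (j152)^2 + 157(j152) + 760 = -22344 + j23864
|N| = √(5994800² + 6156000²) ≈ 8.5927e+06, ∠N ≈ 45.76°
|D| = √(22344² + 23864²) ≈ 32692, ∠D ≈ 133.12°
∠G = 45.76° − 133.12° = -87.36°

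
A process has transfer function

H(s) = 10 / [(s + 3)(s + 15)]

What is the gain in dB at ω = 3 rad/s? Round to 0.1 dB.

At s = jω = j3:
pole (s+3): 3 + j3 → |·| = √(3²+3²) = √18 ≈ 4.2426, ∠ = arctan(3/3) ≈ 45.00°
pole (s+15): 15 + j3 → |·| = √(15²+3²) = √234 ≈ 15.297, ∠ = arctan(3/15) ≈ 11.31°
|H| = 10 / 64.899 ≈ 0.15409
Gain = 20 log₁₀(0.15409) ≈ -16.24 dB

-16.2 dB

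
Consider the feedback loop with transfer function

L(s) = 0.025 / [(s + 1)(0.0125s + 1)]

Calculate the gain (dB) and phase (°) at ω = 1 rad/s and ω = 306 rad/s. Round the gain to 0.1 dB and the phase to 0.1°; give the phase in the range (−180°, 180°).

ω = 1: -35.1 dB, -45.7°; ω = 306: -93.7 dB, -165.2°

At ω = 1 rad/s:
pole (1 + j1·1) = 1 + j1 → |·| ≈ 1.4142, ∠ ≈ 45.00°
pole (1 + j1·0.0125) = 1 + j0.0125 → |·| ≈ 1.0001, ∠ ≈ 0.72°
|L| = 0.025 · 1 / (1.4142 · 1.0001) ≈ 0.017676
Gain = 20 log₁₀(0.017676) ≈ -35.05 dB
∠L = (0°) − (45.00° + 0.72°) = -45.72°

At ω = 306 rad/s:
pole (1 + j306·1) = 1 + j306 → |·| ≈ 306, ∠ ≈ 89.81°
pole (1 + j306·0.0125) = 1 + j3.825 → |·| ≈ 3.9536, ∠ ≈ 75.35°
|L| = 0.025 · 1 / (306 · 3.9536) ≈ 2.0665e-05
Gain = 20 log₁₀(2.0665e-05) ≈ -93.70 dB
∠L = (0°) − (89.81° + 75.35°) = -165.16°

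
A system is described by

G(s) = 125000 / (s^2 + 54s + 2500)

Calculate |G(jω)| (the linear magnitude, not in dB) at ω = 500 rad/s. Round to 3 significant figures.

0.502

At s = jω = j500:
quadratic: (j500)² + 54·j500 + 2500 = -247500 + j27000 → |·| ≈ 2.4897e+05, ∠ ≈ 173.77°
|G| = 125000 / 2.4897e+05 ≈ 0.50207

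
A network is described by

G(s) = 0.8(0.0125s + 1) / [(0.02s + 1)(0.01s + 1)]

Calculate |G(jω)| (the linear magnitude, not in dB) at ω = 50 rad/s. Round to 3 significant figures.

0.597

At ω = 50 rad/s:
zero (1 + j50·0.0125) = 1 + j0.625 → |·| ≈ 1.1792, ∠ ≈ 32.01°
pole (1 + j50·0.02) = 1 + j1 → |·| ≈ 1.4142, ∠ ≈ 45.00°
pole (1 + j50·0.01) = 1 + j0.5 → |·| ≈ 1.118, ∠ ≈ 26.57°
|G| = 0.8 · 1.1792 / (1.4142 · 1.118) ≈ 0.59666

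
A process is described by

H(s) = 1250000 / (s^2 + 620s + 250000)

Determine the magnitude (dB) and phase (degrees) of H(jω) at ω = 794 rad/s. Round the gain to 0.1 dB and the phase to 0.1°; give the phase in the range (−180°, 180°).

At s = jω = j794:
quadratic: (j794)² + 620·j794 + 250000 = -380436 + j492280 → |·| ≈ 6.2215e+05, ∠ ≈ 127.70°
|H| = 1250000 / 6.2215e+05 ≈ 2.0092
Gain = 20 log₁₀(2.0092) ≈ 6.06 dB
∠H = 0.00° − 127.70° = -127.70°

6.1 dB, -127.7°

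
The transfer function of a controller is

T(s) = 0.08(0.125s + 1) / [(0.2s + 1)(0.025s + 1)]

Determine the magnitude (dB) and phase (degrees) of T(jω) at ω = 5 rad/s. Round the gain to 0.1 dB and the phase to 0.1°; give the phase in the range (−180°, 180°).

-23.6 dB, -20.1°

At ω = 5 rad/s:
zero (1 + j5·0.125) = 1 + j0.625 → |·| ≈ 1.1792, ∠ ≈ 32.01°
pole (1 + j5·0.2) = 1 + j1 → |·| ≈ 1.4142, ∠ ≈ 45.00°
pole (1 + j5·0.025) = 1 + j0.125 → |·| ≈ 1.0078, ∠ ≈ 7.13°
|T| = 0.08 · 1.1792 / (1.4142 · 1.0078) ≈ 0.06619
Gain = 20 log₁₀(0.06619) ≈ -23.58 dB
∠T = (32.01°) − (45.00° + 7.13°) = -20.12°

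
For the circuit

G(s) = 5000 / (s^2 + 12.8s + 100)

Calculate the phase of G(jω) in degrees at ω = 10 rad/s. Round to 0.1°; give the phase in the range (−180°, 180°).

-90.0°

At s = jω = j10:
quadratic: (j10)² + 12.8·j10 + 100 = 0 + j128 → |·| ≈ 128, ∠ ≈ 90.00°
∠G = 0.00° − 90.00° = -90.00°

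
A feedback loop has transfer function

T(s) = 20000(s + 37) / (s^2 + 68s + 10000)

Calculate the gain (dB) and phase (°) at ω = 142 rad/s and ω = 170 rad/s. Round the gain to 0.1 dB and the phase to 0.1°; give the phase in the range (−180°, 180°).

ω = 142: 46.4 dB, -61.1°; ω = 170: 43.9 dB, -70.8°

At s = jω = j142:
zero (s+37): 37 + j142 → |·| = √(37²+142²) = √21533 ≈ 146.74, ∠ = arctan(142/37) ≈ 75.40°
quadratic: (j142)² + 68·j142 + 10000 = -10164 + j9656 → |·| ≈ 14019, ∠ ≈ 136.47°
|T| = 20000 · 146.74 / 14019 ≈ 209.34
Gain = 20 log₁₀(209.34) ≈ 46.42 dB
∠T = 75.40° − 136.47° = -61.07°

At s = jω = j170:
zero (s+37): 37 + j170 → |·| = √(37²+170²) = √30269 ≈ 173.98, ∠ = arctan(170/37) ≈ 77.72°
quadratic: (j170)² + 68·j170 + 10000 = -18900 + j11560 → |·| ≈ 22155, ∠ ≈ 148.55°
|T| = 20000 · 173.98 / 22155 ≈ 157.06
Gain = 20 log₁₀(157.06) ≈ 43.92 dB
∠T = 77.72° − 148.55° = -70.83°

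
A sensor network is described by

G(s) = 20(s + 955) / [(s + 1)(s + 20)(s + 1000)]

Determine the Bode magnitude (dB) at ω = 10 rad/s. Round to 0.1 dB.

-21.4 dB

At s = jω = j10:
zero (s+955): 955 + j10 → |·| = √(955²+10²) = √912125 ≈ 955.05, ∠ = arctan(10/955) ≈ 0.60°
pole (s+1): 1 + j10 → |·| = √(1²+10²) = √101 ≈ 10.05, ∠ = arctan(10/1) ≈ 84.29°
pole (s+20): 20 + j10 → |·| = √(20²+10²) = √500 ≈ 22.361, ∠ = arctan(10/20) ≈ 26.57°
pole (s+1000): 1000 + j10 → |·| = √(1000²+10²) = √1000100 ≈ 1000, ∠ = arctan(10/1000) ≈ 0.57°
|G| = 20 · 955.05 / 2.2473e+05 ≈ 0.084995
Gain = 20 log₁₀(0.084995) ≈ -21.41 dB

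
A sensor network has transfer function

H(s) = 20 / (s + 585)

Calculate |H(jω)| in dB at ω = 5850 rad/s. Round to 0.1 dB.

-49.4 dB

Substitute s = j5850:
Numerator: 20 = 20 + j0
Denominator: (j5850) + 585 = 585 + j5850
|N| = √(20² + 0²) ≈ 20, ∠N ≈ 0.00°
|D| = √(585² + 5850²) ≈ 5879.2, ∠D ≈ 84.29°
|H| = 20 / 5879.2 ≈ 0.0034018
Gain = 20 log₁₀(0.0034018) ≈ -49.37 dB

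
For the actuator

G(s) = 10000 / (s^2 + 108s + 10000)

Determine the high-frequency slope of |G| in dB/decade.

-40 dB/decade

Each pole contributes −20 dB/decade at high frequency; each zero contributes +20 dB/decade.
Net: 0 zero(s) − 2 pole(s) → -40 dB/decade.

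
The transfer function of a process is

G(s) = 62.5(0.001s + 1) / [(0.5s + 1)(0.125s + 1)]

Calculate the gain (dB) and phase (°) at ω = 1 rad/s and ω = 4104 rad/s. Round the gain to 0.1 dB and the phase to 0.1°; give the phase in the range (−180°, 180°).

ω = 1: 34.9 dB, -33.6°; ω = 4104: -72.0 dB, -103.6°

At ω = 1 rad/s:
zero (1 + j1·0.001) = 1 + j0.001 → |·| ≈ 1, ∠ ≈ 0.06°
pole (1 + j1·0.5) = 1 + j0.5 → |·| ≈ 1.118, ∠ ≈ 26.57°
pole (1 + j1·0.125) = 1 + j0.125 → |·| ≈ 1.0078, ∠ ≈ 7.13°
|G| = 62.5 · 1 / (1.118 · 1.0078) ≈ 55.471
Gain = 20 log₁₀(55.471) ≈ 34.88 dB
∠G = (0.06°) − (26.57° + 7.13°) = -33.64°

At ω = 4104 rad/s:
zero (1 + j4104·0.001) = 1 + j4.104 → |·| ≈ 4.2241, ∠ ≈ 76.31°
pole (1 + j4104·0.5) = 1 + j2052 → |·| ≈ 2052, ∠ ≈ 89.97°
pole (1 + j4104·0.125) = 1 + j513 → |·| ≈ 513, ∠ ≈ 89.89°
|G| = 62.5 · 4.2241 / (2052 · 513) ≈ 0.0002508
Gain = 20 log₁₀(0.0002508) ≈ -72.01 dB
∠G = (76.31°) − (89.97° + 89.89°) = -103.55°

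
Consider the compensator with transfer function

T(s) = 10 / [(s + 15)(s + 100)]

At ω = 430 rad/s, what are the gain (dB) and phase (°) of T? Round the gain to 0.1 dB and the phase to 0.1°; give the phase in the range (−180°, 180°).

-85.6 dB, -164.9°

At s = jω = j430:
pole (s+15): 15 + j430 → |·| = √(15²+430²) = √185125 ≈ 430.26, ∠ = arctan(430/15) ≈ 88.00°
pole (s+100): 100 + j430 → |·| = √(100²+430²) = √194900 ≈ 441.47, ∠ = arctan(430/100) ≈ 76.91°
|T| = 10 / 1.8995e+05 ≈ 5.2645e-05
Gain = 20 log₁₀(5.2645e-05) ≈ -85.57 dB
∠T = 0.00° − 164.91° = -164.91°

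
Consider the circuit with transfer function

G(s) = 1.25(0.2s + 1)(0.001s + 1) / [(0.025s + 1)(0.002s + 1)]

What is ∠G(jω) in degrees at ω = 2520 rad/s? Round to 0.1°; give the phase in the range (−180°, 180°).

At ω = 2520 rad/s:
zero (1 + j2520·0.2) = 1 + j504 → |·| ≈ 504, ∠ ≈ 89.89°
zero (1 + j2520·0.001) = 1 + j2.52 → |·| ≈ 2.7112, ∠ ≈ 68.36°
pole (1 + j2520·0.025) = 1 + j63 → |·| ≈ 63.008, ∠ ≈ 89.09°
pole (1 + j2520·0.002) = 1 + j5.04 → |·| ≈ 5.1382, ∠ ≈ 78.78°
∠G = (89.89° + 68.36°) − (89.09° + 78.78°) = -9.62°

-9.6°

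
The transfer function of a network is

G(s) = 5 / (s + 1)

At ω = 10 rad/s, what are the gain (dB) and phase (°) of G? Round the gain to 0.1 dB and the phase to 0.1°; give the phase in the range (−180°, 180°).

Substitute s = j10:
Numerator: 5 = 5 + j0
Denominator: (j10) + 1 = 1 + j10
|N| = √(5² + 0²) ≈ 5, ∠N ≈ 0.00°
|D| = √(1² + 10²) ≈ 10.05, ∠D ≈ 84.29°
|G| = 5 / 10.05 ≈ 0.49751
Gain = 20 log₁₀(0.49751) ≈ -6.06 dB
∠G = 0.00° − 84.29° = -84.29°

-6.1 dB, -84.3°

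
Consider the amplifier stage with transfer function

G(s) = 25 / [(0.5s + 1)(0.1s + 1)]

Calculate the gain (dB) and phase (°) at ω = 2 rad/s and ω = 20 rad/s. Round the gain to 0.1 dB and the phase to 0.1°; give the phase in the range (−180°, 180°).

At ω = 2 rad/s:
pole (1 + j2·0.5) = 1 + j1 → |·| ≈ 1.4142, ∠ ≈ 45.00°
pole (1 + j2·0.1) = 1 + j0.2 → |·| ≈ 1.0198, ∠ ≈ 11.31°
|G| = 25 · 1 / (1.4142 · 1.0198) ≈ 17.335
Gain = 20 log₁₀(17.335) ≈ 24.78 dB
∠G = (0°) − (45.00° + 11.31°) = -56.31°

At ω = 20 rad/s:
pole (1 + j20·0.5) = 1 + j10 → |·| ≈ 10.05, ∠ ≈ 84.29°
pole (1 + j20·0.1) = 1 + j2 → |·| ≈ 2.2361, ∠ ≈ 63.43°
|G| = 25 · 1 / (10.05 · 2.2361) ≈ 1.1125
Gain = 20 log₁₀(1.1125) ≈ 0.93 dB
∠G = (0°) − (84.29° + 63.43°) = -147.72°

ω = 2: 24.8 dB, -56.3°; ω = 20: 0.9 dB, -147.7°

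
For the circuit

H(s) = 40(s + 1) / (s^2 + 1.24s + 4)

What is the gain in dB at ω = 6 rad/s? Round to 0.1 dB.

17.4 dB

At s = jω = j6:
zero (s+1): 1 + j6 → |·| = √(1²+6²) = √37 ≈ 6.0828, ∠ = arctan(6/1) ≈ 80.54°
quadratic: (j6)² + 1.24·j6 + 4 = -32 + j7.44 → |·| ≈ 32.854, ∠ ≈ 166.91°
|H| = 40 · 6.0828 / 32.854 ≈ 7.4059
Gain = 20 log₁₀(7.4059) ≈ 17.39 dB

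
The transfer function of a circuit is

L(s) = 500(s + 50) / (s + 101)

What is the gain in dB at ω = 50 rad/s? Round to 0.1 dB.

49.9 dB

At s = jω = j50:
zero (s+50): 50 + j50 → |·| = √(50²+50²) = √5000 ≈ 70.711, ∠ = arctan(50/50) ≈ 45.00°
pole (s+101): 101 + j50 → |·| = √(101²+50²) = √12701 ≈ 112.7, ∠ = arctan(50/101) ≈ 26.34°
|L| = 500 · 70.711 / 112.7 ≈ 313.71
Gain = 20 log₁₀(313.71) ≈ 49.93 dB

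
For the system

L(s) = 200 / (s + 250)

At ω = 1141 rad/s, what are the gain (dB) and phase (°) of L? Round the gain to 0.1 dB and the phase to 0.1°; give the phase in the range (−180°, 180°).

Substitute s = j1141:
Numerator: 200 = 200 + j0
Denominator: (j1141) + 250 = 250 + j1141
|N| = √(200² + 0²) ≈ 200, ∠N ≈ 0.00°
|D| = √(250² + 1141²) ≈ 1168.1, ∠D ≈ 77.64°
|L| = 200 / 1168.1 ≈ 0.17122
Gain = 20 log₁₀(0.17122) ≈ -15.33 dB
∠L = 0.00° − 77.64° = -77.64°

-15.3 dB, -77.6°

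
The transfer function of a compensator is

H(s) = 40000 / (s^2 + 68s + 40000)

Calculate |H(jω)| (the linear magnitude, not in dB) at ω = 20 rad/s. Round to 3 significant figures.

At s = jω = j20:
quadratic: (j20)² + 68·j20 + 40000 = 39600 + j1360 → |·| ≈ 39623, ∠ ≈ 1.97°
|H| = 40000 / 39623 ≈ 1.0095

1.01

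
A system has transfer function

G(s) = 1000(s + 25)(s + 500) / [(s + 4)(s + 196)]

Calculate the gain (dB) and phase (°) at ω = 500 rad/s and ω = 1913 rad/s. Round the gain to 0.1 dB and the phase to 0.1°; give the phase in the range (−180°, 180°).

At s = jω = j500:
zero (s+25): 25 + j500 → |·| = √(25²+500²) = √250625 ≈ 500.62, ∠ = arctan(500/25) ≈ 87.14°
zero (s+500): 500 + j500 → |·| = √(500²+500²) = √500000 ≈ 707.11, ∠ = arctan(500/500) ≈ 45.00°
pole (s+4): 4 + j500 → |·| = √(4²+500²) = √250016 ≈ 500.02, ∠ = arctan(500/4) ≈ 89.54°
pole (s+196): 196 + j500 → |·| = √(196²+500²) = √288416 ≈ 537.04, ∠ = arctan(500/196) ≈ 68.59°
|G| = 1000 · 3.5399e+05 / 2.6853e+05 ≈ 1318.3
Gain = 20 log₁₀(1318.3) ≈ 62.40 dB
∠G = 132.14° − 158.13° = -25.99°

At s = jω = j1913:
zero (s+25): 25 + j1913 → |·| = √(25²+1913²) = √3660194 ≈ 1913.2, ∠ = arctan(1913/25) ≈ 89.25°
zero (s+500): 500 + j1913 → |·| = √(500²+1913²) = √3909569 ≈ 1977.3, ∠ = arctan(1913/500) ≈ 75.35°
pole (s+4): 4 + j1913 → |·| = √(4²+1913²) = √3659585 ≈ 1913, ∠ = arctan(1913/4) ≈ 89.88°
pole (s+196): 196 + j1913 → |·| = √(196²+1913²) = √3697985 ≈ 1923, ∠ = arctan(1913/196) ≈ 84.15°
|G| = 1000 · 3.783e+06 / 3.6787e+06 ≈ 1028.4
Gain = 20 log₁₀(1028.4) ≈ 60.24 dB
∠G = 164.60° − 174.03° = -9.43°

ω = 500: 62.4 dB, -26.0°; ω = 1913: 60.2 dB, -9.4°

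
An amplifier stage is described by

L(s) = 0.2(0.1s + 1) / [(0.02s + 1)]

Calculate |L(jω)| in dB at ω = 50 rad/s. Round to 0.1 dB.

-2.8 dB

At ω = 50 rad/s:
zero (1 + j50·0.1) = 1 + j5 → |·| ≈ 5.099, ∠ ≈ 78.69°
pole (1 + j50·0.02) = 1 + j1 → |·| ≈ 1.4142, ∠ ≈ 45.00°
|L| = 0.2 · 5.099 / (1.4142) ≈ 0.72111
Gain = 20 log₁₀(0.72111) ≈ -2.84 dB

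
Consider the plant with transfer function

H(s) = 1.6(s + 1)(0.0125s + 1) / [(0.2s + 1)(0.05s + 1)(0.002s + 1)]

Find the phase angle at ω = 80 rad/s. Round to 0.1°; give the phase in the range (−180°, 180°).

At ω = 80 rad/s:
zero (1 + j80·1) = 1 + j80 → |·| ≈ 80.006, ∠ ≈ 89.28°
zero (1 + j80·0.0125) = 1 + j1 → |·| ≈ 1.4142, ∠ ≈ 45.00°
pole (1 + j80·0.2) = 1 + j16 → |·| ≈ 16.031, ∠ ≈ 86.42°
pole (1 + j80·0.05) = 1 + j4 → |·| ≈ 4.1231, ∠ ≈ 75.96°
pole (1 + j80·0.002) = 1 + j0.16 → |·| ≈ 1.0127, ∠ ≈ 9.09°
∠H = (89.28° + 45.00°) − (86.42° + 75.96° + 9.09°) = -37.19°

-37.2°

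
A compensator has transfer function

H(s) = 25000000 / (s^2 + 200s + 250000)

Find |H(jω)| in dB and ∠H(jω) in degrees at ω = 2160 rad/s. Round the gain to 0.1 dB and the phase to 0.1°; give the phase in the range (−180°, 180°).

At s = jω = j2160:
quadratic: (j2160)² + 200·j2160 + 250000 = -4415600 + j432000 → |·| ≈ 4.4367e+06, ∠ ≈ 174.41°
|H| = 25000000 / 4.4367e+06 ≈ 5.6348
Gain = 20 log₁₀(5.6348) ≈ 15.02 dB
∠H = 0.00° − 174.41° = -174.41°

15.0 dB, -174.4°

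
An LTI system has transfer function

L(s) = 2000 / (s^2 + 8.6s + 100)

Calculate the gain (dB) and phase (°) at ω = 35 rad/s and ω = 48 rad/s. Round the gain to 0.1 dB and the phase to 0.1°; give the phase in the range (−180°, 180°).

ω = 35: 4.7 dB, -165.0°; ω = 48: -1.0 dB, -169.4°

At s = jω = j35:
quadratic: (j35)² + 8.6·j35 + 100 = -1125 + j301 → |·| ≈ 1164.6, ∠ ≈ 165.02°
|L| = 2000 / 1164.6 ≈ 1.7173
Gain = 20 log₁₀(1.7173) ≈ 4.70 dB
∠L = 0.00° − 165.02° = -165.02°

At s = jω = j48:
quadratic: (j48)² + 8.6·j48 + 100 = -2204 + j412.8 → |·| ≈ 2242.3, ∠ ≈ 169.39°
|L| = 2000 / 2242.3 ≈ 0.89194
Gain = 20 log₁₀(0.89194) ≈ -0.99 dB
∠L = 0.00° − 169.39° = -169.39°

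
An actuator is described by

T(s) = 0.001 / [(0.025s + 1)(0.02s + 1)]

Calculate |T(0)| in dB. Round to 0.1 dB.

T(0) = 0.001 · 1 / 1 = 0.001
20 log₁₀(0.001) ≈ -60.00 dB

-60.0 dB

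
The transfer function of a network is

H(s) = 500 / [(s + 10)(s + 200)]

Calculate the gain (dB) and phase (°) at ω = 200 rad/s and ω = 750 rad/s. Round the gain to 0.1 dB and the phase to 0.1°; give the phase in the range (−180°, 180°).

At s = jω = j200:
pole (s+10): 10 + j200 → |·| = √(10²+200²) = √40100 ≈ 200.25, ∠ = arctan(200/10) ≈ 87.14°
pole (s+200): 200 + j200 → |·| = √(200²+200²) = √80000 ≈ 282.84, ∠ = arctan(200/200) ≈ 45.00°
|H| = 500 / 56639 ≈ 0.0088278
Gain = 20 log₁₀(0.0088278) ≈ -41.08 dB
∠H = 0.00° − 132.14° = -132.14°

At s = jω = j750:
pole (s+10): 10 + j750 → |·| = √(10²+750²) = √562600 ≈ 750.07, ∠ = arctan(750/10) ≈ 89.24°
pole (s+200): 200 + j750 → |·| = √(200²+750²) = √602500 ≈ 776.21, ∠ = arctan(750/200) ≈ 75.07°
|H| = 500 / 5.8221e+05 ≈ 0.0008588
Gain = 20 log₁₀(0.0008588) ≈ -61.32 dB
∠H = 0.00° − 164.31° = -164.31°

ω = 200: -41.1 dB, -132.1°; ω = 750: -61.3 dB, -164.3°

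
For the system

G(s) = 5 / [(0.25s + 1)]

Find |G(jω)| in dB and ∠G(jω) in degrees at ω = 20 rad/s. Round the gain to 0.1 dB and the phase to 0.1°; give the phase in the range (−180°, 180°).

-0.2 dB, -78.7°

At ω = 20 rad/s:
pole (1 + j20·0.25) = 1 + j5 → |·| ≈ 5.099, ∠ ≈ 78.69°
|G| = 5 · 1 / (5.099) ≈ 0.98058
Gain = 20 log₁₀(0.98058) ≈ -0.17 dB
∠G = (0°) − (78.69°) = -78.69°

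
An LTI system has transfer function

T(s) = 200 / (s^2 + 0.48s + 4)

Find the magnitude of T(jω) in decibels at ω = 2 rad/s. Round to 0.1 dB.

46.4 dB

At s = jω = j2:
quadratic: (j2)² + 0.48·j2 + 4 = 0 + j0.96 → |·| ≈ 0.96, ∠ ≈ 90.00°
|T| = 200 / 0.96 ≈ 208.33
Gain = 20 log₁₀(208.33) ≈ 46.38 dB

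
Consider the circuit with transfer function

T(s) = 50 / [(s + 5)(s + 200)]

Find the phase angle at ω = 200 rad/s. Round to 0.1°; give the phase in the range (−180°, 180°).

At s = jω = j200:
pole (s+5): 5 + j200 → |·| = √(5²+200²) = √40025 ≈ 200.06, ∠ = arctan(200/5) ≈ 88.57°
pole (s+200): 200 + j200 → |·| = √(200²+200²) = √80000 ≈ 282.84, ∠ = arctan(200/200) ≈ 45.00°
∠T = 0.00° − 133.57° = -133.57°

-133.6°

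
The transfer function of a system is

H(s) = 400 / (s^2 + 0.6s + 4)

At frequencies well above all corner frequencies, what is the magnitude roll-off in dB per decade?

-40 dB/decade

Each pole contributes −20 dB/decade at high frequency; each zero contributes +20 dB/decade.
Net: 0 zero(s) − 2 pole(s) → -40 dB/decade.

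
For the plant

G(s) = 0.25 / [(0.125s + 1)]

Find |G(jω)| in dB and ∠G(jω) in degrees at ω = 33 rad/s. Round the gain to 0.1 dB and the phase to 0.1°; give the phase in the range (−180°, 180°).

At ω = 33 rad/s:
pole (1 + j33·0.125) = 1 + j4.125 → |·| ≈ 4.2445, ∠ ≈ 76.37°
|G| = 0.25 · 1 / (4.2445) ≈ 0.0589
Gain = 20 log₁₀(0.0589) ≈ -24.60 dB
∠G = (0°) − (76.37°) = -76.37°

-24.6 dB, -76.4°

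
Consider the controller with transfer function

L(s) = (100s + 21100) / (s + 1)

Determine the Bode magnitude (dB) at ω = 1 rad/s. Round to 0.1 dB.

83.5 dB

Substitute s = j1:
Numerator: 100(j1) + 21100 = 21100 + j100
Denominator: (j1) + 1 = 1 + j1
|N| = √(21100² + 100²) ≈ 21100, ∠N ≈ 0.27°
|D| = √(1² + 1²) ≈ 1.4142, ∠D ≈ 45.00°
|L| = 21100 / 1.4142 ≈ 14920
Gain = 20 log₁₀(14920) ≈ 83.48 dB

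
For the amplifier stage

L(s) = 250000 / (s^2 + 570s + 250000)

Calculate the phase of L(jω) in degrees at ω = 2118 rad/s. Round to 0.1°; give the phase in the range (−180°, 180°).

-164.1°

At s = jω = j2118:
quadratic: (j2118)² + 570·j2118 + 250000 = -4235924 + j1207260 → |·| ≈ 4.4046e+06, ∠ ≈ 164.09°
∠L = 0.00° − 164.09° = -164.09°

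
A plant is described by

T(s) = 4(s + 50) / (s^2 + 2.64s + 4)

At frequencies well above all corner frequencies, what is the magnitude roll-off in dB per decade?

-20 dB/decade

Each pole contributes −20 dB/decade at high frequency; each zero contributes +20 dB/decade.
Net: 1 zero(s) − 2 pole(s) → -20 dB/decade.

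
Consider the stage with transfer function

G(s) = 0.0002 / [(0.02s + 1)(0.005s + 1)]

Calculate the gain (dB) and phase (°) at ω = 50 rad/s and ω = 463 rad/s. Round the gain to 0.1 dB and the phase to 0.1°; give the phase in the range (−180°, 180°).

At ω = 50 rad/s:
pole (1 + j50·0.02) = 1 + j1 → |·| ≈ 1.4142, ∠ ≈ 45.00°
pole (1 + j50·0.005) = 1 + j0.25 → |·| ≈ 1.0308, ∠ ≈ 14.04°
|G| = 0.0002 · 1 / (1.4142 · 1.0308) ≈ 0.0001372
Gain = 20 log₁₀(0.0001372) ≈ -77.25 dB
∠G = (0°) − (45.00° + 14.04°) = -59.04°

At ω = 463 rad/s:
pole (1 + j463·0.02) = 1 + j9.26 → |·| ≈ 9.3138, ∠ ≈ 83.84°
pole (1 + j463·0.005) = 1 + j2.315 → |·| ≈ 2.5218, ∠ ≈ 66.64°
|G| = 0.0002 · 1 / (9.3138 · 2.5218) ≈ 8.5152e-06
Gain = 20 log₁₀(8.5152e-06) ≈ -101.40 dB
∠G = (0°) − (83.84° + 66.64°) = -150.48°

ω = 50: -77.3 dB, -59.0°; ω = 463: -101.4 dB, -150.5°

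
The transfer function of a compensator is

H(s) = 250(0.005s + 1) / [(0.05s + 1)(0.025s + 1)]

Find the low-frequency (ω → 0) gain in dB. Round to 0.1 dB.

48.0 dB

H(0) = 250 · 1 / 1 = 250
20 log₁₀(250) ≈ 47.96 dB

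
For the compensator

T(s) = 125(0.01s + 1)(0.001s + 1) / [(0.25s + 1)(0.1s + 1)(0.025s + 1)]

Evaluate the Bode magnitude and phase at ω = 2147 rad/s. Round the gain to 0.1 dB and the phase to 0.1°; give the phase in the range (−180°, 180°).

-59.8 dB, -116.2°

At ω = 2147 rad/s:
zero (1 + j2147·0.01) = 1 + j21.47 → |·| ≈ 21.493, ∠ ≈ 87.33°
zero (1 + j2147·0.001) = 1 + j2.147 → |·| ≈ 2.3685, ∠ ≈ 65.03°
pole (1 + j2147·0.25) = 1 + j536.75 → |·| ≈ 536.75, ∠ ≈ 89.89°
pole (1 + j2147·0.1) = 1 + j214.7 → |·| ≈ 214.7, ∠ ≈ 89.73°
pole (1 + j2147·0.025) = 1 + j53.675 → |·| ≈ 53.684, ∠ ≈ 88.93°
|T| = 125 · 21.493 · 2.3685 / (536.75 · 214.7 · 53.684) ≈ 0.0010286
Gain = 20 log₁₀(0.0010286) ≈ -59.76 dB
∠T = (87.33° + 65.03°) − (89.89° + 89.73° + 88.93°) = -116.19°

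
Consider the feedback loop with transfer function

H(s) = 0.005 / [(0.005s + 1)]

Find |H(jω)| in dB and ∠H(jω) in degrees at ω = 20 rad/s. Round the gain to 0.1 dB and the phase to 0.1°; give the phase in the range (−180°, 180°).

-46.1 dB, -5.7°

At ω = 20 rad/s:
pole (1 + j20·0.005) = 1 + j0.1 → |·| ≈ 1.005, ∠ ≈ 5.71°
|H| = 0.005 · 1 / (1.005) ≈ 0.0049751
Gain = 20 log₁₀(0.0049751) ≈ -46.06 dB
∠H = (0°) − (5.71°) = -5.71°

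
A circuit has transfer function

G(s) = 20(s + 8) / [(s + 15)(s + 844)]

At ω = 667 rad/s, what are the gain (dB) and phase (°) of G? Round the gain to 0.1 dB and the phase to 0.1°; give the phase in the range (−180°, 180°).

At s = jω = j667:
zero (s+8): 8 + j667 → |·| = √(8²+667²) = √444953 ≈ 667.05, ∠ = arctan(667/8) ≈ 89.31°
pole (s+15): 15 + j667 → |·| = √(15²+667²) = √445114 ≈ 667.17, ∠ = arctan(667/15) ≈ 88.71°
pole (s+844): 844 + j667 → |·| = √(844²+667²) = √1157225 ≈ 1075.7, ∠ = arctan(667/844) ≈ 38.32°
|G| = 20 · 667.05 / 7.1767e+05 ≈ 0.018589
Gain = 20 log₁₀(0.018589) ≈ -34.61 dB
∠G = 89.31° − 127.03° = -37.72°

-34.6 dB, -37.7°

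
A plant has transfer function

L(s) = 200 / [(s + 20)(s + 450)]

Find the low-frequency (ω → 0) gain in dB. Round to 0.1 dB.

L(0) = 200 / (20·450) ≈ 0.022222
20 log₁₀(0.022222) ≈ -33.06 dB

-33.1 dB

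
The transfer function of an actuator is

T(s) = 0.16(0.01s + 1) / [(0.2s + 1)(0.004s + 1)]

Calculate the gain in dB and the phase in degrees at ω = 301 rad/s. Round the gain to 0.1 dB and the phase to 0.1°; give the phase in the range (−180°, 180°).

At ω = 301 rad/s:
zero (1 + j301·0.01) = 1 + j3.01 → |·| ≈ 3.1718, ∠ ≈ 71.62°
pole (1 + j301·0.2) = 1 + j60.2 → |·| ≈ 60.208, ∠ ≈ 89.05°
pole (1 + j301·0.004) = 1 + j1.204 → |·| ≈ 1.5651, ∠ ≈ 50.29°
|T| = 0.16 · 3.1718 / (60.208 · 1.5651) ≈ 0.0053855
Gain = 20 log₁₀(0.0053855) ≈ -45.38 dB
∠T = (71.62°) − (89.05° + 50.29°) = -67.72°

-45.4 dB, -67.7°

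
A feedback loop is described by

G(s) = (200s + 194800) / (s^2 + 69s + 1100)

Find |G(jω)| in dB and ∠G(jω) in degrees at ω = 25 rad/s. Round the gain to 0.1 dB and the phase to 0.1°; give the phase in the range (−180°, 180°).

40.7 dB, -73.1°

Substitute s = j25:
Numerator: 200(j25) + 194800 = 194800 + j5000
Denominator: (j25)^2 + 69(j25) + 1100 = 475 + j1725
|N| = √(194800² + 5000²) ≈ 1.9486e+05, ∠N ≈ 1.47°
|D| = √(475² + 1725²) ≈ 1789.2, ∠D ≈ 74.60°
|G| = 1.9486e+05 / 1789.2 ≈ 108.91
Gain = 20 log₁₀(108.91) ≈ 40.74 dB
∠G = 1.47° − 74.60° = -73.13°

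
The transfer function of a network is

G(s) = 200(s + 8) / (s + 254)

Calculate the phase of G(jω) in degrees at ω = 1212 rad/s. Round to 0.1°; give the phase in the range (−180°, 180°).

At s = jω = j1212:
zero (s+8): 8 + j1212 → |·| = √(8²+1212²) = √1469008 ≈ 1212, ∠ = arctan(1212/8) ≈ 89.62°
pole (s+254): 254 + j1212 → |·| = √(254²+1212²) = √1533460 ≈ 1238.3, ∠ = arctan(1212/254) ≈ 78.16°
∠G = 89.62° − 78.16° = 11.46°

11.5°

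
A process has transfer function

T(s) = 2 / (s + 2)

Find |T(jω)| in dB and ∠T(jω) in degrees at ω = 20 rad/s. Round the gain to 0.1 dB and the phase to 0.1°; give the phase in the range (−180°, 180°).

At s = jω = j20:
pole (s+2): 2 + j20 → |·| = √(2²+20²) = √404 ≈ 20.1, ∠ = arctan(20/2) ≈ 84.29°
|T| = 2 / 20.1 ≈ 0.099502
Gain = 20 log₁₀(0.099502) ≈ -20.04 dB
∠T = 0.00° − 84.29° = -84.29°

-20.0 dB, -84.3°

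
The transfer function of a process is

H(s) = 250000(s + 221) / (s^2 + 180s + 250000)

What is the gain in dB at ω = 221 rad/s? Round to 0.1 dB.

51.6 dB

At s = jω = j221:
zero (s+221): 221 + j221 → |·| = √(221²+221²) = √97682 ≈ 312.54, ∠ = arctan(221/221) ≈ 45.00°
quadratic: (j221)² + 180·j221 + 250000 = 201159 + j39780 → |·| ≈ 2.0505e+05, ∠ ≈ 11.19°
|H| = 250000 · 312.54 / 2.0505e+05 ≈ 381.05
Gain = 20 log₁₀(381.05) ≈ 51.62 dB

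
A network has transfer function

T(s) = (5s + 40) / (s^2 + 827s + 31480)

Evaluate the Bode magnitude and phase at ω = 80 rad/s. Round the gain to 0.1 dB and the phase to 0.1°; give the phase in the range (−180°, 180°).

Substitute s = j80:
Numerator: 5(j80) + 40 = 40 + j400
Denominator: (j80)^2 + 827(j80) + 31480 = 25080 + j66160
|N| = √(40² + 400²) ≈ 402, ∠N ≈ 84.29°
|D| = √(25080² + 66160²) ≈ 70754, ∠D ≈ 69.24°
|T| = 402 / 70754 ≈ 0.0056817
Gain = 20 log₁₀(0.0056817) ≈ -44.91 dB
∠T = 84.29° − 69.24° = 15.05°

-44.9 dB, 15.1°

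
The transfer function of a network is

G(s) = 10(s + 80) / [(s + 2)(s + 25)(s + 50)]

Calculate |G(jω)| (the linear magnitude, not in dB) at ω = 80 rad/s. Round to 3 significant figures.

0.00179

At s = jω = j80:
zero (s+80): 80 + j80 → |·| = √(80²+80²) = √12800 ≈ 113.14, ∠ = arctan(80/80) ≈ 45.00°
pole (s+2): 2 + j80 → |·| = √(2²+80²) = √6404 ≈ 80.025, ∠ = arctan(80/2) ≈ 88.57°
pole (s+25): 25 + j80 → |·| = √(25²+80²) = √7025 ≈ 83.815, ∠ = arctan(80/25) ≈ 72.65°
pole (s+50): 50 + j80 → |·| = √(50²+80²) = √8900 ≈ 94.34, ∠ = arctan(80/50) ≈ 57.99°
|G| = 10 · 113.14 / 6.3277e+05 ≈ 0.001788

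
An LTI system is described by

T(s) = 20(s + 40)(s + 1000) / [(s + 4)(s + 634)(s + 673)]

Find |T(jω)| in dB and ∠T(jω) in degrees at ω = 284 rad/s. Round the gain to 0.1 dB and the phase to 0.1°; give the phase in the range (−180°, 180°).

-27.7 dB, -38.4°

At s = jω = j284:
zero (s+40): 40 + j284 → |·| = √(40²+284²) = √82256 ≈ 286.8, ∠ = arctan(284/40) ≈ 81.98°
zero (s+1000): 1000 + j284 → |·| = √(1000²+284²) = √1080656 ≈ 1039.5, ∠ = arctan(284/1000) ≈ 15.85°
pole (s+4): 4 + j284 → |·| = √(4²+284²) = √80672 ≈ 284.03, ∠ = arctan(284/4) ≈ 89.19°
pole (s+634): 634 + j284 → |·| = √(634²+284²) = √482612 ≈ 694.7, ∠ = arctan(284/634) ≈ 24.13°
pole (s+673): 673 + j284 → |·| = √(673²+284²) = √533585 ≈ 730.47, ∠ = arctan(284/673) ≈ 22.88°
|T| = 20 · 2.9813e+05 / 1.4413e+08 ≈ 0.04137
Gain = 20 log₁₀(0.04137) ≈ -27.67 dB
∠T = 97.83° − 136.20° = -38.37°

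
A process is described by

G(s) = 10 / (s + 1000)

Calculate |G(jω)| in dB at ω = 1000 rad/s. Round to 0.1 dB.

-43.0 dB

At s = jω = j1000:
pole (s+1000): 1000 + j1000 → |·| = √(1000²+1000²) = √2000000 ≈ 1414.2, ∠ = arctan(1000/1000) ≈ 45.00°
|G| = 10 / 1414.2 ≈ 0.0070711
Gain = 20 log₁₀(0.0070711) ≈ -43.01 dB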